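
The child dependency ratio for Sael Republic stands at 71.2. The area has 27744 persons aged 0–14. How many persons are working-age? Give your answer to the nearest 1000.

Working-age: 39000

Youth dependency ratio = youth / working-age × 100
71.2 = 27744 / W × 100
⇒ 39000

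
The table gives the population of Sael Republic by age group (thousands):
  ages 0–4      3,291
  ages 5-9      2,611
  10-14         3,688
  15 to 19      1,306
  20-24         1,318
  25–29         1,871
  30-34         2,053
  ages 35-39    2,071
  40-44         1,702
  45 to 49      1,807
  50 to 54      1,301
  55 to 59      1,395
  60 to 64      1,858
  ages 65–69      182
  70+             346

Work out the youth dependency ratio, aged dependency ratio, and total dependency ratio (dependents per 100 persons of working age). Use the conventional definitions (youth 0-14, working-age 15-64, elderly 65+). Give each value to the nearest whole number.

0–14: 3,291 + 2,611 + 3,688 = 9,590
15–64: 1,306 + 1,318 + 1,871 + 2,053 + 2,071 + 1,702 + 1,807 + 1,301 + 1,395 + 1,858 = 16,682
65+: 182 + 346 = 528
Youth dependency ratio = 9,590 / 16,682 × 100 = 57
Old-age dependency ratio = 528 / 16,682 × 100 = 3
Total dependency ratio = (9,590 + 528) / 16,682 × 100 = 10,118 / 16,682 × 100 = 61

Youth dependency ratio: 57
Old-age dependency ratio: 3
Total dependency ratio: 61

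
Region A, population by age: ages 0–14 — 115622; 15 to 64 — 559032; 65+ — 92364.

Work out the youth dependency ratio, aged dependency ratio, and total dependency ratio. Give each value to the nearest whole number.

Youth dependency ratio = 115622 / 559032 × 100 = 21
Old-age dependency ratio = 92364 / 559032 × 100 = 17
Total dependency ratio = (115622 + 92364) / 559032 × 100 = 207986 / 559032 × 100 = 37

Youth dependency ratio: 21
Old-age dependency ratio: 17
Total dependency ratio: 37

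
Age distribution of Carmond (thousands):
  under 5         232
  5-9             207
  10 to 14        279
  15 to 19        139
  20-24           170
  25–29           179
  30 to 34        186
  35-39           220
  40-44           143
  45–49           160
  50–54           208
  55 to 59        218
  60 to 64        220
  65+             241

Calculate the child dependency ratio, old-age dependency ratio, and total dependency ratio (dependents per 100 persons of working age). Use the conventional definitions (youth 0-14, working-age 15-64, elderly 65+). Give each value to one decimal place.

0–14: 232 + 207 + 279 = 718
15–64: 139 + 170 + 179 + 186 + 220 + 143 + 160 + 208 + 218 + 220 = 1843
65+: 241
Youth dependency ratio = 718 / 1843 × 100 = 39.0
Old-age dependency ratio = 241 / 1843 × 100 = 13.1
Total dependency ratio = (718 + 241) / 1843 × 100 = 959 / 1843 × 100 = 52.0

Youth dependency ratio: 39.0
Old-age dependency ratio: 13.1
Total dependency ratio: 52.0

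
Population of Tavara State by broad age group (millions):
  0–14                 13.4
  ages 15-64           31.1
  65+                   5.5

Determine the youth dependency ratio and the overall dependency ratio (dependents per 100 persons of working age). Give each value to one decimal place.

Youth dependency ratio = 13.4 / 31.1 × 100 = 43.1
Total dependency ratio = (13.4 + 5.5) / 31.1 × 100 = 18.9 / 31.1 × 100 = 60.8

Youth dependency ratio: 43.1
Total dependency ratio: 60.8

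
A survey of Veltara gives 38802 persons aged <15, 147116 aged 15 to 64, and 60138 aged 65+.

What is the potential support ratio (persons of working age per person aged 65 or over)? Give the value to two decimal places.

Potential support ratio: 2.45

Potential support ratio = 147116 / 60138 = 2.45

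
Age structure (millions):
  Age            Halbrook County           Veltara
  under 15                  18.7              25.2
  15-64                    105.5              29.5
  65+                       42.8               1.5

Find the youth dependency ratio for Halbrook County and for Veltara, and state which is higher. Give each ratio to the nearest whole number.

Halbrook County: 18.7 / 105.5 × 100 = 18
Veltara: 25.2 / 29.5 × 100 = 85

Halbrook County: 18
Veltara: 85
Higher: Veltara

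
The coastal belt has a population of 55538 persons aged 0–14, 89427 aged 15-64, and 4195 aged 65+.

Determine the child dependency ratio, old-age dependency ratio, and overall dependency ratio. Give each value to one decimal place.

Youth dependency ratio: 62.1
Old-age dependency ratio: 4.7
Total dependency ratio: 66.8

Youth dependency ratio = 55538 / 89427 × 100 = 62.1
Old-age dependency ratio = 4195 / 89427 × 100 = 4.7
Total dependency ratio = (55538 + 4195) / 89427 × 100 = 59733 / 89427 × 100 = 66.8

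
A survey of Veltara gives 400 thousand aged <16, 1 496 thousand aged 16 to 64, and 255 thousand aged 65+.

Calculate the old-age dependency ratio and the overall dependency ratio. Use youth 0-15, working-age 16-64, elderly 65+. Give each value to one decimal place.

Old-age dependency ratio = 255 / 1 496 × 100 = 17.0
Total dependency ratio = (400 + 255) / 1 496 × 100 = 655 / 1 496 × 100 = 43.8

Old-age dependency ratio: 17.0
Total dependency ratio: 43.8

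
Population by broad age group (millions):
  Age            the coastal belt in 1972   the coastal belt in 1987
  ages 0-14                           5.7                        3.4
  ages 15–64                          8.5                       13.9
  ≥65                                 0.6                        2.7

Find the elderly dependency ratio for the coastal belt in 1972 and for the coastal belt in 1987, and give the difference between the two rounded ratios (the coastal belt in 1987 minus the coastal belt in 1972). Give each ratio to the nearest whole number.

the coastal belt in 1972: 7
the coastal belt in 1987: 19
Difference: +12

the coastal belt in 1972: 0.6 / 8.5 × 100 = 7
the coastal belt in 1987: 2.7 / 13.9 × 100 = 19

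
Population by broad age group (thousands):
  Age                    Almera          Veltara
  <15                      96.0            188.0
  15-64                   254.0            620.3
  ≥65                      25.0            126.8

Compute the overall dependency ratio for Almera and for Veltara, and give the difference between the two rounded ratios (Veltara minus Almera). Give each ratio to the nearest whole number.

Almera: (96.0 + 25.0) / 254.0 × 100 = 121.0 / 254.0 × 100 = 48
Veltara: (188.0 + 126.8) / 620.3 × 100 = 314.8 / 620.3 × 100 = 51

Almera: 48
Veltara: 51
Difference: +3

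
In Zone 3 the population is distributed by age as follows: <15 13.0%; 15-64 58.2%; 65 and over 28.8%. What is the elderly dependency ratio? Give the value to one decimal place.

Old-age dependency ratio = 28.8 / 58.2 × 100 = 49.5

Old-age dependency ratio: 49.5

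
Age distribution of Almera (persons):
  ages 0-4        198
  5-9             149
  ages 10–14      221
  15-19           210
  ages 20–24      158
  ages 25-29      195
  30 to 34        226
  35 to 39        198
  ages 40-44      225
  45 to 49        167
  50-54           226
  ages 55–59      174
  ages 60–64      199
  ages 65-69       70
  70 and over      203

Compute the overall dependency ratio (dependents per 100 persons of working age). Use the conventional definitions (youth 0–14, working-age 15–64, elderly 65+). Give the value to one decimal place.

Total dependency ratio: 42.5

0–14: 198 + 149 + 221 = 568
15–64: 210 + 158 + 195 + 226 + 198 + 225 + 167 + 226 + 174 + 199 = 1978
65+: 70 + 203 = 273
Total dependency ratio = (568 + 273) / 1978 × 100 = 841 / 1978 × 100 = 42.5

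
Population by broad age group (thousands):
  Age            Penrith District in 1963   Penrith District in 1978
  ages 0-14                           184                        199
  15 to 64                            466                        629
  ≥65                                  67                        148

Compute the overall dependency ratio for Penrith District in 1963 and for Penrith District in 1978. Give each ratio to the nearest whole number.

Penrith District in 1963: (184 + 67) / 466 × 100 = 251 / 466 × 100 = 54
Penrith District in 1978: (199 + 148) / 629 × 100 = 347 / 629 × 100 = 55

Penrith District in 1963: 54
Penrith District in 1978: 55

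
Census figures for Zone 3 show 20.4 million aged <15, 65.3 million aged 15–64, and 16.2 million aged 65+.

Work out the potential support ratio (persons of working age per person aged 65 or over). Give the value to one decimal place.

Potential support ratio: 4.0

Potential support ratio = 65.3 / 16.2 = 4.0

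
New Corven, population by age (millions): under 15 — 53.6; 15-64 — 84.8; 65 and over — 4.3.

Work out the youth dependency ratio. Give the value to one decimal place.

Youth dependency ratio: 63.2

Youth dependency ratio = 53.6 / 84.8 × 100 = 63.2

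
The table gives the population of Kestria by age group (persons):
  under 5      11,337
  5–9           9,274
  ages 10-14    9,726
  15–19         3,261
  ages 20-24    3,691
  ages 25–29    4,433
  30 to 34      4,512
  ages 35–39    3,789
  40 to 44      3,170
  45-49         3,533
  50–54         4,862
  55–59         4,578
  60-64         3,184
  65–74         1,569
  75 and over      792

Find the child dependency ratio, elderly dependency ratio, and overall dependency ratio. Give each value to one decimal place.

Youth dependency ratio: 77.8
Old-age dependency ratio: 6.1
Total dependency ratio: 83.8

0–14: 11,337 + 9,274 + 9,726 = 30,337
15–64: 3,261 + 3,691 + 4,433 + 4,512 + 3,789 + 3,170 + 3,533 + 4,862 + 4,578 + 3,184 = 39,013
65+: 1,569 + 792 = 2,361
Youth dependency ratio = 30,337 / 39,013 × 100 = 77.8
Old-age dependency ratio = 2,361 / 39,013 × 100 = 6.1
Total dependency ratio = (30,337 + 2,361) / 39,013 × 100 = 32,698 / 39,013 × 100 = 83.8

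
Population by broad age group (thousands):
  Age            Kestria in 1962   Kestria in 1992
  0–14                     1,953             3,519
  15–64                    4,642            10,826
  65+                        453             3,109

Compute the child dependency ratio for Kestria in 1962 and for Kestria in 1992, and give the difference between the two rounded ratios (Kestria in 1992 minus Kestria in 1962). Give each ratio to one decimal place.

Kestria in 1962: 1,953 / 4,642 × 100 = 42.1
Kestria in 1992: 3,519 / 10,826 × 100 = 32.5

Kestria in 1962: 42.1
Kestria in 1992: 32.5
Difference: -9.6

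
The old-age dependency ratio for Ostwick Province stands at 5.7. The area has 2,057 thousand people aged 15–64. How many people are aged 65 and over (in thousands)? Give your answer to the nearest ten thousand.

Aged 65 and over: 120

Old-age dependency ratio = elderly / working-age × 100
5.7 = E / 2,057 × 100
⇒ 120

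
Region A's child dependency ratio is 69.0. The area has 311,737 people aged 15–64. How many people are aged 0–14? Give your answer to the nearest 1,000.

Youth dependency ratio = youth / working-age × 100
69.0 = Y / 311,737 × 100
⇒ 215,000

Aged 0–14: 215,000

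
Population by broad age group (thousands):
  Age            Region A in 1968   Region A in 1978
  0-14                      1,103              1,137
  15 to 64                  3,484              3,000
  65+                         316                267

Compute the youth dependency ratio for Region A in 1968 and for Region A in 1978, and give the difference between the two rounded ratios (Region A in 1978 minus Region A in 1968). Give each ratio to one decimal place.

Region A in 1968: 1,103 / 3,484 × 100 = 31.7
Region A in 1978: 1,137 / 3,000 × 100 = 37.9

Region A in 1968: 31.7
Region A in 1978: 37.9
Difference: +6.2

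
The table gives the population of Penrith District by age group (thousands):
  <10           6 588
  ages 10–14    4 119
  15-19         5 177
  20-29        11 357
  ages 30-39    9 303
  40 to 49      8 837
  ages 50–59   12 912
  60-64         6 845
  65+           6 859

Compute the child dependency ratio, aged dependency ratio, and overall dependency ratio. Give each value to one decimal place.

0–14: 6 588 + 4 119 = 10 707
15–64: 5 177 + 11 357 + 9 303 + 8 837 + 12 912 + 6 845 = 54 431
65+: 6 859
Youth dependency ratio = 10 707 / 54 431 × 100 = 19.7
Old-age dependency ratio = 6 859 / 54 431 × 100 = 12.6
Total dependency ratio = (10 707 + 6 859) / 54 431 × 100 = 17 566 / 54 431 × 100 = 32.3

Youth dependency ratio: 19.7
Old-age dependency ratio: 12.6
Total dependency ratio: 32.3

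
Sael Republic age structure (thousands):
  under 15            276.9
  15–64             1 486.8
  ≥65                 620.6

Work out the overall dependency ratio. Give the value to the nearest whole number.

Total dependency ratio = (276.9 + 620.6) / 1 486.8 × 100 = 897.5 / 1 486.8 × 100 = 60

Total dependency ratio: 60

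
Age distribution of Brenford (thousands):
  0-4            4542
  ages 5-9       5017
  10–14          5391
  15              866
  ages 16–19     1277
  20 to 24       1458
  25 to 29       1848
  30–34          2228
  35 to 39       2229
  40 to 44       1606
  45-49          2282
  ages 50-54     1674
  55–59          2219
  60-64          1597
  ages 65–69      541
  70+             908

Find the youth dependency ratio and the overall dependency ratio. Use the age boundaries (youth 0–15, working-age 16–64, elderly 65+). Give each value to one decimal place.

0–15: 4542 + 5017 + 5391 + 866 = 15816
16–64: 1277 + 1458 + 1848 + 2228 + 2229 + 1606 + 2282 + 1674 + 2219 + 1597 = 18418
65+: 541 + 908 = 1449
Youth dependency ratio = 15816 / 18418 × 100 = 85.9
Total dependency ratio = (15816 + 1449) / 18418 × 100 = 17265 / 18418 × 100 = 93.7

Youth dependency ratio: 85.9
Total dependency ratio: 93.7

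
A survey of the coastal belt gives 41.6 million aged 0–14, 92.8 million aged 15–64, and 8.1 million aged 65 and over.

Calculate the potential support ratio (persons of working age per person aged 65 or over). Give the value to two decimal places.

Potential support ratio = 92.8 / 8.1 = 11.46

Potential support ratio: 11.46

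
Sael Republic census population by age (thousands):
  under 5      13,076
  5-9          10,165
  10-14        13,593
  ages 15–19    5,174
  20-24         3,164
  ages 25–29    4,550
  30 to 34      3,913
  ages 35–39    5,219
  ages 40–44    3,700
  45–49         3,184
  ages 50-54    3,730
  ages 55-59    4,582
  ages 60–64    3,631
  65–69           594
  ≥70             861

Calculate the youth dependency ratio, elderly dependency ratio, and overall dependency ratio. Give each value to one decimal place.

Youth dependency ratio: 90.2
Old-age dependency ratio: 3.6
Total dependency ratio: 93.7

0–14: 13,076 + 10,165 + 13,593 = 36,834
15–64: 5,174 + 3,164 + 4,550 + 3,913 + 5,219 + 3,700 + 3,184 + 3,730 + 4,582 + 3,631 = 40,847
65+: 594 + 861 = 1,455
Youth dependency ratio = 36,834 / 40,847 × 100 = 90.2
Old-age dependency ratio = 1,455 / 40,847 × 100 = 3.6
Total dependency ratio = (36,834 + 1,455) / 40,847 × 100 = 38,289 / 40,847 × 100 = 93.7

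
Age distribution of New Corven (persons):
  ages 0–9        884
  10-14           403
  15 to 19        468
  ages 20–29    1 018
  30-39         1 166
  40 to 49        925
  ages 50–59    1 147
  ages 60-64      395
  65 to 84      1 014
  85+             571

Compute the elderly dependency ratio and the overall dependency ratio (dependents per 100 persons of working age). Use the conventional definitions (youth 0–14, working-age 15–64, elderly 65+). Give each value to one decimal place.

0–14: 884 + 403 = 1 287
15–64: 468 + 1 018 + 1 166 + 925 + 1 147 + 395 = 5 119
65+: 1 014 + 571 = 1 585
Old-age dependency ratio = 1 585 / 5 119 × 100 = 31.0
Total dependency ratio = (1 287 + 1 585) / 5 119 × 100 = 2 872 / 5 119 × 100 = 56.1

Old-age dependency ratio: 31.0
Total dependency ratio: 56.1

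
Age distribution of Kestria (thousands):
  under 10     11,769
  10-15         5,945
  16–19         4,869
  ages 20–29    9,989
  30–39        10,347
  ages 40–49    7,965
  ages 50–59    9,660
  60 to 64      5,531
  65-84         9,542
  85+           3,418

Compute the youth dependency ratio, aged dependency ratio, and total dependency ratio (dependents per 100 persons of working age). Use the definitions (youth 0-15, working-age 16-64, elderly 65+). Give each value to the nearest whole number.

Youth dependency ratio: 37
Old-age dependency ratio: 27
Total dependency ratio: 63

0–15: 11,769 + 5,945 = 17,714
16–64: 4,869 + 9,989 + 10,347 + 7,965 + 9,660 + 5,531 = 48,361
65+: 9,542 + 3,418 = 12,960
Youth dependency ratio = 17,714 / 48,361 × 100 = 37
Old-age dependency ratio = 12,960 / 48,361 × 100 = 27
Total dependency ratio = (17,714 + 12,960) / 48,361 × 100 = 30,674 / 48,361 × 100 = 63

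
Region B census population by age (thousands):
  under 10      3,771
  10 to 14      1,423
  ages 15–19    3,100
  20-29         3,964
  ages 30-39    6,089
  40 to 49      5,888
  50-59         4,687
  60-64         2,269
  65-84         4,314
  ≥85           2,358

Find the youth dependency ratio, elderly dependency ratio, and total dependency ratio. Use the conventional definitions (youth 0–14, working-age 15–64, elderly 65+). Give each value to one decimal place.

0–14: 3,771 + 1,423 = 5,194
15–64: 3,100 + 3,964 + 6,089 + 5,888 + 4,687 + 2,269 = 25,997
65+: 4,314 + 2,358 = 6,672
Youth dependency ratio = 5,194 / 25,997 × 100 = 20.0
Old-age dependency ratio = 6,672 / 25,997 × 100 = 25.7
Total dependency ratio = (5,194 + 6,672) / 25,997 × 100 = 11,866 / 25,997 × 100 = 45.6

Youth dependency ratio: 20.0
Old-age dependency ratio: 25.7
Total dependency ratio: 45.6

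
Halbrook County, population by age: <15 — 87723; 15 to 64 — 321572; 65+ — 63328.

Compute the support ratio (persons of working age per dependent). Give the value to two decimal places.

Support ratio = 321572 / (87723 + 63328) = 321572 / 151051 = 2.13

Support ratio: 2.13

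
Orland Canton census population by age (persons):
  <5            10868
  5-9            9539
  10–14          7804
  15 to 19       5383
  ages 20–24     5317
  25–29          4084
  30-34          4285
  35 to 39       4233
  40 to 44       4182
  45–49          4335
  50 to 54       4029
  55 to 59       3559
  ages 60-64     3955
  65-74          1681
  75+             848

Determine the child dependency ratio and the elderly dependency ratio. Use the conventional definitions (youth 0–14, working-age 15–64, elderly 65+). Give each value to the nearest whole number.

Youth dependency ratio: 65
Old-age dependency ratio: 6

0–14: 10868 + 9539 + 7804 = 28211
15–64: 5383 + 5317 + 4084 + 4285 + 4233 + 4182 + 4335 + 4029 + 3559 + 3955 = 43362
65+: 1681 + 848 = 2529
Youth dependency ratio = 28211 / 43362 × 100 = 65
Old-age dependency ratio = 2529 / 43362 × 100 = 6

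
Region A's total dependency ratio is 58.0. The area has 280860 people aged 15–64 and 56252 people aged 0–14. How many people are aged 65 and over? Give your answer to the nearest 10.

Total dependency ratio = (youth + elderly) / working-age × 100
58.0 = (56252 + E) / 280860 × 100
⇒ 106650

Aged 65 and over: 106650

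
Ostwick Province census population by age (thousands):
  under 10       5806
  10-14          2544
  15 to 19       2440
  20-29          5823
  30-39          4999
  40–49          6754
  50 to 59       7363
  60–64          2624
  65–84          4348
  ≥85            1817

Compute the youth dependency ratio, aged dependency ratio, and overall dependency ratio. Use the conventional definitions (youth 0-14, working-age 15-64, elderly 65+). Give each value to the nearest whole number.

Youth dependency ratio: 28
Old-age dependency ratio: 21
Total dependency ratio: 48

0–14: 5806 + 2544 = 8350
15–64: 2440 + 5823 + 4999 + 6754 + 7363 + 2624 = 30003
65+: 4348 + 1817 = 6165
Youth dependency ratio = 8350 / 30003 × 100 = 28
Old-age dependency ratio = 6165 / 30003 × 100 = 21
Total dependency ratio = (8350 + 6165) / 30003 × 100 = 14515 / 30003 × 100 = 48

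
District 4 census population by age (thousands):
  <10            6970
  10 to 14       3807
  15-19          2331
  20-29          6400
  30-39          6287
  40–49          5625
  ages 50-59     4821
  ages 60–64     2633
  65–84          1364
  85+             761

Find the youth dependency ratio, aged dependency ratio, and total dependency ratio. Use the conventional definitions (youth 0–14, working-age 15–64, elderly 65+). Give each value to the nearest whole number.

0–14: 6970 + 3807 = 10777
15–64: 2331 + 6400 + 6287 + 5625 + 4821 + 2633 = 28097
65+: 1364 + 761 = 2125
Youth dependency ratio = 10777 / 28097 × 100 = 38
Old-age dependency ratio = 2125 / 28097 × 100 = 8
Total dependency ratio = (10777 + 2125) / 28097 × 100 = 12902 / 28097 × 100 = 46

Youth dependency ratio: 38
Old-age dependency ratio: 8
Total dependency ratio: 46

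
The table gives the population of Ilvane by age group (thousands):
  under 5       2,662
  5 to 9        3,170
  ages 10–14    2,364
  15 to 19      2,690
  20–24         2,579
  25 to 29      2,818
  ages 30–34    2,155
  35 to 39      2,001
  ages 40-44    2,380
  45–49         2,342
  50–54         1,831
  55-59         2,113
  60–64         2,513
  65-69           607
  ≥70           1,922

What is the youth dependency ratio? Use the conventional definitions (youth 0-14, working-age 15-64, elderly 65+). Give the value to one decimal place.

Youth dependency ratio: 35.0

0–14: 2,662 + 3,170 + 2,364 = 8,196
15–64: 2,690 + 2,579 + 2,818 + 2,155 + 2,001 + 2,380 + 2,342 + 1,831 + 2,113 + 2,513 = 23,422
65+: 607 + 1,922 = 2,529
Youth dependency ratio = 8,196 / 23,422 × 100 = 35.0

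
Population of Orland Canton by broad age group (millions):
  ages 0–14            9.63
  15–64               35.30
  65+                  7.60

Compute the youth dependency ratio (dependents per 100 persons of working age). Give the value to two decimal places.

Youth dependency ratio = 9.63 / 35.30 × 100 = 27.28

Youth dependency ratio: 27.28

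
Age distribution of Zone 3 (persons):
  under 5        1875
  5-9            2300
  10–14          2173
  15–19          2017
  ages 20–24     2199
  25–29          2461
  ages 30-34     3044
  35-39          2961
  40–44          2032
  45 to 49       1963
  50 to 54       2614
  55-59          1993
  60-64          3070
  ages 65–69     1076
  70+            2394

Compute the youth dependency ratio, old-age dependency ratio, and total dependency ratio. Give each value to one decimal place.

0–14: 1875 + 2300 + 2173 = 6348
15–64: 2017 + 2199 + 2461 + 3044 + 2961 + 2032 + 1963 + 2614 + 1993 + 3070 = 24354
65+: 1076 + 2394 = 3470
Youth dependency ratio = 6348 / 24354 × 100 = 26.1
Old-age dependency ratio = 3470 / 24354 × 100 = 14.2
Total dependency ratio = (6348 + 3470) / 24354 × 100 = 9818 / 24354 × 100 = 40.3

Youth dependency ratio: 26.1
Old-age dependency ratio: 14.2
Total dependency ratio: 40.3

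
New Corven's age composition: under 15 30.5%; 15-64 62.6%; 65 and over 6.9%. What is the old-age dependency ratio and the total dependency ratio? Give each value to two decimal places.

Old-age dependency ratio: 11.02
Total dependency ratio: 59.74

Old-age dependency ratio = 6.9 / 62.6 × 100 = 11.02
Total dependency ratio = (30.5 + 6.9) / 62.6 × 100 = 37.4 / 62.6 × 100 = 59.74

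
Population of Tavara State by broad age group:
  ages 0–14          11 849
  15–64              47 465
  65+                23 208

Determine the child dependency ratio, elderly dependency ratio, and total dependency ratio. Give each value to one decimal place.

Youth dependency ratio: 25.0
Old-age dependency ratio: 48.9
Total dependency ratio: 73.9

Youth dependency ratio = 11 849 / 47 465 × 100 = 25.0
Old-age dependency ratio = 23 208 / 47 465 × 100 = 48.9
Total dependency ratio = (11 849 + 23 208) / 47 465 × 100 = 35 057 / 47 465 × 100 = 73.9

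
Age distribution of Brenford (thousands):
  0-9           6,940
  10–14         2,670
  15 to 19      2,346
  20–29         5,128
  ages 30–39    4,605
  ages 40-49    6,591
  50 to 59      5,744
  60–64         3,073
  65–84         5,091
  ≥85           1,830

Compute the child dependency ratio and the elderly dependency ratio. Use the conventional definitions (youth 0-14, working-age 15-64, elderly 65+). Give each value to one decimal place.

Youth dependency ratio: 35.0
Old-age dependency ratio: 25.2

0–14: 6,940 + 2,670 = 9,610
15–64: 2,346 + 5,128 + 4,605 + 6,591 + 5,744 + 3,073 = 27,487
65+: 5,091 + 1,830 = 6,921
Youth dependency ratio = 9,610 / 27,487 × 100 = 35.0
Old-age dependency ratio = 6,921 / 27,487 × 100 = 25.2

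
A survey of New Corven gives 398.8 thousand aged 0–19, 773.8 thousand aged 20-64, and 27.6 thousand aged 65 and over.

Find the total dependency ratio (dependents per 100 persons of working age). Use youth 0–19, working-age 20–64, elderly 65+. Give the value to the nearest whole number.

Total dependency ratio: 55

Total dependency ratio = (398.8 + 27.6) / 773.8 × 100 = 426.4 / 773.8 × 100 = 55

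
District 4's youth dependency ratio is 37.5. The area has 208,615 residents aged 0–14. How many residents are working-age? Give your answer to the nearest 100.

Youth dependency ratio = youth / working-age × 100
37.5 = 208,615 / W × 100
⇒ 556,300

Working-age: 556,300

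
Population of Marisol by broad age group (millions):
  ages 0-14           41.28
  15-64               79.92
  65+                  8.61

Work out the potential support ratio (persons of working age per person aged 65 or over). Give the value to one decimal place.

Potential support ratio = 79.92 / 8.61 = 9.3

Potential support ratio: 9.3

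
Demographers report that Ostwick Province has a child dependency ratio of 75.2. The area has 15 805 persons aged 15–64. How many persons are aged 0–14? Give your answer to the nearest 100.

Youth dependency ratio = youth / working-age × 100
75.2 = Y / 15 805 × 100
⇒ 11 900

Aged 0–14: 11 900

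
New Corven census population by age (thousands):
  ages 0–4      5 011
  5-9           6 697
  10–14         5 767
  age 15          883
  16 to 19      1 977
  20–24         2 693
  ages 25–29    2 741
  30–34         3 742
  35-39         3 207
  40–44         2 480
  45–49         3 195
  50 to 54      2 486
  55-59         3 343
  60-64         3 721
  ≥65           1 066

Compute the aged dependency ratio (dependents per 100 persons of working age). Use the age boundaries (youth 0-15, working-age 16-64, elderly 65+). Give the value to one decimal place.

0–15: 5 011 + 6 697 + 5 767 + 883 = 18 358
16–64: 1 977 + 2 693 + 2 741 + 3 742 + 3 207 + 2 480 + 3 195 + 2 486 + 3 343 + 3 721 = 29 585
65+: 1 066
Old-age dependency ratio = 1 066 / 29 585 × 100 = 3.6

Old-age dependency ratio: 3.6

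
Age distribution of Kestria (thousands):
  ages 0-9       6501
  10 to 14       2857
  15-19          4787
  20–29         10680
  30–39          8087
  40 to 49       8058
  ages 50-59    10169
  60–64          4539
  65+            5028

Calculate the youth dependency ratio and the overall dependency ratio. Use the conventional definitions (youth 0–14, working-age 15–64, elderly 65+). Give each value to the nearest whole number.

0–14: 6501 + 2857 = 9358
15–64: 4787 + 10680 + 8087 + 8058 + 10169 + 4539 = 46320
65+: 5028
Youth dependency ratio = 9358 / 46320 × 100 = 20
Total dependency ratio = (9358 + 5028) / 46320 × 100 = 14386 / 46320 × 100 = 31

Youth dependency ratio: 20
Total dependency ratio: 31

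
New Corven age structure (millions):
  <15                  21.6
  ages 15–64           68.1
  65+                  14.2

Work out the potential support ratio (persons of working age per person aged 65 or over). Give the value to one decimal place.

Potential support ratio = 68.1 / 14.2 = 4.8

Potential support ratio: 4.8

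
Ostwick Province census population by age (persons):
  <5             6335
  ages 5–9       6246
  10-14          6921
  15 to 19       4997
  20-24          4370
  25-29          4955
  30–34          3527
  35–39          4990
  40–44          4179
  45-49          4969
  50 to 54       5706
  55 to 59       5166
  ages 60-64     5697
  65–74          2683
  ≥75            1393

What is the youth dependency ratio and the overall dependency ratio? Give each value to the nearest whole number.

0–14: 6335 + 6246 + 6921 = 19502
15–64: 4997 + 4370 + 4955 + 3527 + 4990 + 4179 + 4969 + 5706 + 5166 + 5697 = 48556
65+: 2683 + 1393 = 4076
Youth dependency ratio = 19502 / 48556 × 100 = 40
Total dependency ratio = (19502 + 4076) / 48556 × 100 = 23578 / 48556 × 100 = 49

Youth dependency ratio: 40
Total dependency ratio: 49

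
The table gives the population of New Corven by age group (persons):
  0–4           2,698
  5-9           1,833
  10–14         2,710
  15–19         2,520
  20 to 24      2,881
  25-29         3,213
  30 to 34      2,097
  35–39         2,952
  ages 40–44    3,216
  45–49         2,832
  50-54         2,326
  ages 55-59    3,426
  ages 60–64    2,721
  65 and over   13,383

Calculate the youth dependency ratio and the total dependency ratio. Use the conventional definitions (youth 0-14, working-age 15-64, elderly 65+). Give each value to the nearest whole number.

0–14: 2,698 + 1,833 + 2,710 = 7,241
15–64: 2,520 + 2,881 + 3,213 + 2,097 + 2,952 + 3,216 + 2,832 + 2,326 + 3,426 + 2,721 = 28,184
65+: 13,383
Youth dependency ratio = 7,241 / 28,184 × 100 = 26
Total dependency ratio = (7,241 + 13,383) / 28,184 × 100 = 20,624 / 28,184 × 100 = 73

Youth dependency ratio: 26
Total dependency ratio: 73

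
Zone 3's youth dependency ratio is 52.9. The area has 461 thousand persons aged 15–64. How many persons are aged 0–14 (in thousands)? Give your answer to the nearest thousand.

Aged 0–14: 244

Youth dependency ratio = youth / working-age × 100
52.9 = Y / 461 × 100
⇒ 244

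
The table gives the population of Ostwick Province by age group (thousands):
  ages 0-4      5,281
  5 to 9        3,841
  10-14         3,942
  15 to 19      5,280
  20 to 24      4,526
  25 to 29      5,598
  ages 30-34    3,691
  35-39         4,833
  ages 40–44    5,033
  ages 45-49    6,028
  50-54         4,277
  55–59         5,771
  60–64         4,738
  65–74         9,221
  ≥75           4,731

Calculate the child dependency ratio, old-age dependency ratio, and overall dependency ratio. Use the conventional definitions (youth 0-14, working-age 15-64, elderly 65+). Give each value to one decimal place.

Youth dependency ratio: 26.2
Old-age dependency ratio: 28.0
Total dependency ratio: 54.3

0–14: 5,281 + 3,841 + 3,942 = 13,064
15–64: 5,280 + 4,526 + 5,598 + 3,691 + 4,833 + 5,033 + 6,028 + 4,277 + 5,771 + 4,738 = 49,775
65+: 9,221 + 4,731 = 13,952
Youth dependency ratio = 13,064 / 49,775 × 100 = 26.2
Old-age dependency ratio = 13,952 / 49,775 × 100 = 28.0
Total dependency ratio = (13,064 + 13,952) / 49,775 × 100 = 27,016 / 49,775 × 100 = 54.3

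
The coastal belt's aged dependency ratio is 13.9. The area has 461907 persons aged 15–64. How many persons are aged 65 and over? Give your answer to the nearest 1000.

Old-age dependency ratio = elderly / working-age × 100
13.9 = E / 461907 × 100
⇒ 64000

Aged 65 and over: 64000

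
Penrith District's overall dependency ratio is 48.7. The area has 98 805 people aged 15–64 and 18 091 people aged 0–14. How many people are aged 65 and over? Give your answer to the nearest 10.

Aged 65 and over: 30 030

Total dependency ratio = (youth + elderly) / working-age × 100
48.7 = (18 091 + E) / 98 805 × 100
⇒ 30 030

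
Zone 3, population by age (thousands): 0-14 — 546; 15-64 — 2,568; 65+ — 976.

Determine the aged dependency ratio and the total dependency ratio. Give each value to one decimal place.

Old-age dependency ratio: 38.0
Total dependency ratio: 59.3

Old-age dependency ratio = 976 / 2,568 × 100 = 38.0
Total dependency ratio = (546 + 976) / 2,568 × 100 = 1,522 / 2,568 × 100 = 59.3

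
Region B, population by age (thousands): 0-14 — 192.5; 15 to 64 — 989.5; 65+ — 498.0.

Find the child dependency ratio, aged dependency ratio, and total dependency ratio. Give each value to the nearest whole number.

Youth dependency ratio: 19
Old-age dependency ratio: 50
Total dependency ratio: 70

Youth dependency ratio = 192.5 / 989.5 × 100 = 19
Old-age dependency ratio = 498.0 / 989.5 × 100 = 50
Total dependency ratio = (192.5 + 498.0) / 989.5 × 100 = 690.5 / 989.5 × 100 = 70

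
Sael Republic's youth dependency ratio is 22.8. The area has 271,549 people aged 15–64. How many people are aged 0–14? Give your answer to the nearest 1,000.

Youth dependency ratio = youth / working-age × 100
22.8 = Y / 271,549 × 100
⇒ 62,000

Aged 0–14: 62,000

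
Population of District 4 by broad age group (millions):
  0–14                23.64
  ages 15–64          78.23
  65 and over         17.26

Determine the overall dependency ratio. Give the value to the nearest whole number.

Total dependency ratio = (23.64 + 17.26) / 78.23 × 100 = 40.90 / 78.23 × 100 = 52

Total dependency ratio: 52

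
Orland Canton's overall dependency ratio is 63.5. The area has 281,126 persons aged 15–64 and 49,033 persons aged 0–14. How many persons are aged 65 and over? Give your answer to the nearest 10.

Total dependency ratio = (youth + elderly) / working-age × 100
63.5 = (49,033 + E) / 281,126 × 100
⇒ 129,480

Aged 65 and over: 129,480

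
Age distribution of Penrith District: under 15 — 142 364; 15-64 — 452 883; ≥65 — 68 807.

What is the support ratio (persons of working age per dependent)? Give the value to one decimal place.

Support ratio: 2.1

Support ratio = 452 883 / (142 364 + 68 807) = 452 883 / 211 171 = 2.1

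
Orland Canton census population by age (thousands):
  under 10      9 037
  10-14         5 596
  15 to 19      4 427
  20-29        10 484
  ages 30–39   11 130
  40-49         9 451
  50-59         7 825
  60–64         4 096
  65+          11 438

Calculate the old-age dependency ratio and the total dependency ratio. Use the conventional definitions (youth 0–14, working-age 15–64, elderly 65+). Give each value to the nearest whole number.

0–14: 9 037 + 5 596 = 14 633
15–64: 4 427 + 10 484 + 11 130 + 9 451 + 7 825 + 4 096 = 47 413
65+: 11 438
Old-age dependency ratio = 11 438 / 47 413 × 100 = 24
Total dependency ratio = (14 633 + 11 438) / 47 413 × 100 = 26 071 / 47 413 × 100 = 55

Old-age dependency ratio: 24
Total dependency ratio: 55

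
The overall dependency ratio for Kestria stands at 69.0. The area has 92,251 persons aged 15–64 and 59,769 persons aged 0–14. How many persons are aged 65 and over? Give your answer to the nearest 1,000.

Aged 65 and over: 4,000

Total dependency ratio = (youth + elderly) / working-age × 100
69.0 = (59,769 + E) / 92,251 × 100
⇒ 4,000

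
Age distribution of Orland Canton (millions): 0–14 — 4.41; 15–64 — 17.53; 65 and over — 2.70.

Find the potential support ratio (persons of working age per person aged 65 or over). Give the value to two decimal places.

Potential support ratio: 6.49

Potential support ratio = 17.53 / 2.70 = 6.49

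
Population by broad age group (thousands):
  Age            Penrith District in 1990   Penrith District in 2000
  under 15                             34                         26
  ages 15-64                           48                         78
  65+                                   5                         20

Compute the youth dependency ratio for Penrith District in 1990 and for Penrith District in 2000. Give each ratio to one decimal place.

Penrith District in 1990: 34 / 48 × 100 = 70.8
Penrith District in 2000: 26 / 78 × 100 = 33.3

Penrith District in 1990: 70.8
Penrith District in 2000: 33.3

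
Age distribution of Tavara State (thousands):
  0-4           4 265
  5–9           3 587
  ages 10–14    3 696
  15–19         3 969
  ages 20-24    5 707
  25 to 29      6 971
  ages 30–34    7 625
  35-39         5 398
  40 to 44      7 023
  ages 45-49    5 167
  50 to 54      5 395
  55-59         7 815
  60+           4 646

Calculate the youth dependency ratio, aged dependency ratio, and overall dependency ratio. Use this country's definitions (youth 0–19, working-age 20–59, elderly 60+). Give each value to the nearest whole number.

0–19: 4 265 + 3 587 + 3 696 + 3 969 = 15 517
20–59: 5 707 + 6 971 + 7 625 + 5 398 + 7 023 + 5 167 + 5 395 + 7 815 = 51 101
60+: 4 646
Youth dependency ratio = 15 517 / 51 101 × 100 = 30
Old-age dependency ratio = 4 646 / 51 101 × 100 = 9
Total dependency ratio = (15 517 + 4 646) / 51 101 × 100 = 20 163 / 51 101 × 100 = 39

Youth dependency ratio: 30
Old-age dependency ratio: 9
Total dependency ratio: 39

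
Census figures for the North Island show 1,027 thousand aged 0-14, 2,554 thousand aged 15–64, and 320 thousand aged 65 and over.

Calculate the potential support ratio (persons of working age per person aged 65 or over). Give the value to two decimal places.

Potential support ratio: 7.98

Potential support ratio = 2,554 / 320 = 7.98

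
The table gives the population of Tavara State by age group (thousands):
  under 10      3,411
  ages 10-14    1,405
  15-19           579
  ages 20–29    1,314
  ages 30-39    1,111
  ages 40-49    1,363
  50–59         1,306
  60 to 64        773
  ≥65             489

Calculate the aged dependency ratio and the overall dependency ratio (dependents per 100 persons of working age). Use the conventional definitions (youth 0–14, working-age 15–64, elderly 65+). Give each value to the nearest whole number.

Old-age dependency ratio: 8
Total dependency ratio: 82

0–14: 3,411 + 1,405 = 4,816
15–64: 579 + 1,314 + 1,111 + 1,363 + 1,306 + 773 = 6,446
65+: 489
Old-age dependency ratio = 489 / 6,446 × 100 = 8
Total dependency ratio = (4,816 + 489) / 6,446 × 100 = 5,305 / 6,446 × 100 = 82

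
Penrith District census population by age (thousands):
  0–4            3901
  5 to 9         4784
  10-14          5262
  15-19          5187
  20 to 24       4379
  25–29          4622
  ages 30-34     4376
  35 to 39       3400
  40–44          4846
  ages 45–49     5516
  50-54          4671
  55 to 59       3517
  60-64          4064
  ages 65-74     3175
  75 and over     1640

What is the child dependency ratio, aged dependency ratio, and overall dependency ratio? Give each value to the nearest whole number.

Youth dependency ratio: 31
Old-age dependency ratio: 11
Total dependency ratio: 42

0–14: 3901 + 4784 + 5262 = 13947
15–64: 5187 + 4379 + 4622 + 4376 + 3400 + 4846 + 5516 + 4671 + 3517 + 4064 = 44578
65+: 3175 + 1640 = 4815
Youth dependency ratio = 13947 / 44578 × 100 = 31
Old-age dependency ratio = 4815 / 44578 × 100 = 11
Total dependency ratio = (13947 + 4815) / 44578 × 100 = 18762 / 44578 × 100 = 42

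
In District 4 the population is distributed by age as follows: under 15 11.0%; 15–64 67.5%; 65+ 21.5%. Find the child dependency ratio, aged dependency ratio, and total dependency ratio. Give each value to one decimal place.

Youth dependency ratio: 16.3
Old-age dependency ratio: 31.9
Total dependency ratio: 48.1

Youth dependency ratio = 11.0 / 67.5 × 100 = 16.3
Old-age dependency ratio = 21.5 / 67.5 × 100 = 31.9
Total dependency ratio = (11.0 + 21.5) / 67.5 × 100 = 32.5 / 67.5 × 100 = 48.1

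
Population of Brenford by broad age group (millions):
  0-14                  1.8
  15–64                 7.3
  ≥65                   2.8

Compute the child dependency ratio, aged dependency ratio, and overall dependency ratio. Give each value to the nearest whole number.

Youth dependency ratio: 25
Old-age dependency ratio: 38
Total dependency ratio: 63

Youth dependency ratio = 1.8 / 7.3 × 100 = 25
Old-age dependency ratio = 2.8 / 7.3 × 100 = 38
Total dependency ratio = (1.8 + 2.8) / 7.3 × 100 = 4.6 / 7.3 × 100 = 63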